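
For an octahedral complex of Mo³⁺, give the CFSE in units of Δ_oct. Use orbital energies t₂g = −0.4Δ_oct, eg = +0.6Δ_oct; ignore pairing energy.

Mo sits in group 6; removing 3 electrons leaves Mo³⁺ with 6 − 3 = 3 d electrons.
Configuration: t₂g³ eg⁰.
CFSE = 3(-0.4Δ_oct) + 0(0.6Δ_oct) = -1.2Δ_oct + 0.0Δ_oct = -1.2Δ_oct.

-1.2 Δ_oct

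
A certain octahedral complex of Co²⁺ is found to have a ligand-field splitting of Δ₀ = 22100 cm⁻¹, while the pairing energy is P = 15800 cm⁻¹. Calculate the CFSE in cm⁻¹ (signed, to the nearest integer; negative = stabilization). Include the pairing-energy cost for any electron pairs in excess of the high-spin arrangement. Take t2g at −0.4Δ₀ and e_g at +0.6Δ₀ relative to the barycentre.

-23980

Co is in group 9, so Co²⁺ is d⁷ (9 − 2 = 7).
Since Δ₀ = 22100 cm⁻¹ > P = 15800 cm⁻¹, the complex adopts the low-spin configuration.
Configuration: t2g^6 e_g^1.
Orbital CFSE = -1.8Δ₀ = -1.8 × 22100 = -39780 cm⁻¹.
Excess pairs vs high-spin: 3 − 2 = 1; pairing cost = +15800 cm⁻¹.
Net CFSE = -39780 + 15800 = -23980 cm⁻¹.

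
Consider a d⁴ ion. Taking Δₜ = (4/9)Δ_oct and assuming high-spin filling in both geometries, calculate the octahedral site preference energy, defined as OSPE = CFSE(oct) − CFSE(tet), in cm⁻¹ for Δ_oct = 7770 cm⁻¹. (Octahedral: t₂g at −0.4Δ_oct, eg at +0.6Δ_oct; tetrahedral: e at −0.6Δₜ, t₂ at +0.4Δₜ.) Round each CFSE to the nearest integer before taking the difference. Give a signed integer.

In an octahedral site d⁴ (HS) is t2g^3 e_g^1, giving CFSE(oct) = -0.6Δ_oct = -4662 cm⁻¹.
In a tetrahedral site the filling is e^2 t2^2: CFSE(tet) = -0.4Δₜ = -0.4 × (4/9)(7770) = -1381 cm⁻¹.
OSPE = CFSE(oct) − CFSE(tet) = -4662 − (-1381) = -3281 cm⁻¹.

-3281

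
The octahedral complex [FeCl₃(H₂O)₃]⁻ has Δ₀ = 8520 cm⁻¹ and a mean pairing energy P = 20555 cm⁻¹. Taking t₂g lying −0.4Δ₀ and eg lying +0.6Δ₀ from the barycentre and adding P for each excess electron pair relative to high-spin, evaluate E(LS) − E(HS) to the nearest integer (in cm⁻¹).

Ligand charges: 3×(-1) from Cl⁻ and 3×(+0) from H₂O sum to -3; with overall charge -1, Fe is +2.
Fe is in group 8, so Fe²⁺ is d⁶ (8 − 2 = 6).
In the high-spin limit (t₂g⁴ eg²) the orbital term is -0.4Δ₀ = -3408 cm⁻¹, with no excess pairing.
For low-spin the configuration is t₂g⁶ eg⁰: orbital energy -2.4 × 8520 = -20448 cm⁻¹, and 2 additional pairs relative to high-spin add 41110 cm⁻¹, giving 20662 cm⁻¹.
E(LS) − E(HS) = 20662 − (-3408) = 24070 cm⁻¹.

24070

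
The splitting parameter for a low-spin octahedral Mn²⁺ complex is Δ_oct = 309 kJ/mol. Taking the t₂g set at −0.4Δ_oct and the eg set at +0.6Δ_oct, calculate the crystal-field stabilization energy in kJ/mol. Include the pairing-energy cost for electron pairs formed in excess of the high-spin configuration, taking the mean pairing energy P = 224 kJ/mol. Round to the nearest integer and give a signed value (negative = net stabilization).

Group 7 minus oxidation state +2 gives a d⁵ configuration for Mn²⁺.
Electron filling gives t₂g⁵ eg⁰.
CFSE(orbital) = 5×(-0.4Δ_oct) + 0×(0.6Δ_oct) = -2.0Δ_oct; with Δ_oct = 309 kJ/mol that is -618 kJ/mol.
Pairing penalty: 2 pairs vs 0 in the high-spin reference → 2 extra × P = 448 kJ/mol.
Combining: -618 + 448 = -170 kJ/mol.

-170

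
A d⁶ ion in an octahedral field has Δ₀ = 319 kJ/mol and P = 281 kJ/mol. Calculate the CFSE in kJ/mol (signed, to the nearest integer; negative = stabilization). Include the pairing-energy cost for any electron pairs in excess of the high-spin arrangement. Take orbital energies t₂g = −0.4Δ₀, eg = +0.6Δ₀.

Since Δ₀ = 319 kJ/mol > P = 281 kJ/mol, the complex adopts the low-spin configuration.
Filling d⁶ accordingly: t₂g⁶ eg⁰.
Orbital CFSE = -2.4Δ₀ = -2.4 × 319 = -766 kJ/mol.
Excess pairs vs high-spin: 3 − 1 = 2; pairing cost = +562 kJ/mol.
Net CFSE = -766 + 562 = -204 kJ/mol.

-204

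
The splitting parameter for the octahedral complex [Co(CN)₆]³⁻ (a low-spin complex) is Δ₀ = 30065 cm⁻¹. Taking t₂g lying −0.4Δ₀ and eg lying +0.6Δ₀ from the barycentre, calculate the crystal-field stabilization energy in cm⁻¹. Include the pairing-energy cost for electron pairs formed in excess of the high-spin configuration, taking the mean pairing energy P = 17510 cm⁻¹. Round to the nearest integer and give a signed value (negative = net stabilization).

Each CN⁻ contributes -1; 6 × (-1) = -6. With overall charge -3, Co is in the +3 oxidation state.
Co sits in group 9; removing 3 electrons leaves Co³⁺ with 9 − 3 = 6 d electrons.
Configuration: t₂g⁶ eg⁰.
CFSE(orbital) = 6×(-0.4Δ₀) + 0×(0.6Δ₀) = -2.4Δ₀; with Δ₀ = 30065 cm⁻¹ that is -72156 cm⁻¹.
Pairing penalty: 3 pairs vs 1 in the high-spin reference → 2 extra × P = 35020 cm⁻¹.
Combining: -72156 + 35020 = -37136 cm⁻¹.

-37136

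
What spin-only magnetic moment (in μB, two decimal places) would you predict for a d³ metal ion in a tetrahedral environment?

With tetrahedral geometry the complex is necessarily high-spin.
Configuration: e² t₂¹ → 3 unpaired electrons.
μ(spin-only) = √[3(3+2)] = √15 ≈ 3.87 μB.

3.87 μB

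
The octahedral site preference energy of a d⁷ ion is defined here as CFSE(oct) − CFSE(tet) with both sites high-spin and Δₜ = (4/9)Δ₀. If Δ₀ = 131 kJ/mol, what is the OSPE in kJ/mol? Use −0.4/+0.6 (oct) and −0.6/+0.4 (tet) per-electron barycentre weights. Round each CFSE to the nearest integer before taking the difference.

In an octahedral site d⁷ (HS) is t₂g⁵ eg², giving CFSE(oct) = -0.8Δ₀ = -105 kJ/mol.
Tetrahedral e⁴ t₂³ gives -1.2Δₜ = -1.2 × (4/9) × 131 = -70 kJ/mol.
OSPE = CFSE(oct) − CFSE(tet) = -105 − (-70) = -35 kJ/mol.

-35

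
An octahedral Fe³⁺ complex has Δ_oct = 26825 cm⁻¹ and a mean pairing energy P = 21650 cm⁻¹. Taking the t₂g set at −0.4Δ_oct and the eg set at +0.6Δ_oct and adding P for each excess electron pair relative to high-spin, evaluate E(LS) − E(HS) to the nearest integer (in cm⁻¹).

Fe³⁺: group 8, so d-count = 8 − 3 = 5.
In the high-spin limit (t₂g³ eg²) the orbital term is 0.0Δ_oct = 0 cm⁻¹, with no excess pairing.
Low-spin: t₂g⁵ eg⁰, orbital CFSE = -2.0Δ_oct = -53650 cm⁻¹; plus 2 excess pairs × P = +43300 cm⁻¹; total -10350 cm⁻¹.
Thus E(LS) − E(HS) = -10350 cm⁻¹.

-10350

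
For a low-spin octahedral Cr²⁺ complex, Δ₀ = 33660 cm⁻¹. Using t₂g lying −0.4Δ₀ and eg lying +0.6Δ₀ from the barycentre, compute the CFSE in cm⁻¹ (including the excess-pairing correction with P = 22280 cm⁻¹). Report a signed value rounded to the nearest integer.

-31576

Cr is in group 6, so Cr²⁺ is d⁴ (6 − 2 = 4).
Electron filling gives t₂g⁴ eg⁰.
The orbital stabilization is -1.6Δ₀ = -1.6 × 33660 = -53856 cm⁻¹.
Pairing penalty: 1 pair vs 0 in the high-spin reference → 1 extra × P = 22280 cm⁻¹.
Combining: -53856 + 22280 = -31576 cm⁻¹.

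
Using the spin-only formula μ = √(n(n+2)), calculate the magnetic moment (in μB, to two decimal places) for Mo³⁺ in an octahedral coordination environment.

Group 6 minus oxidation state +3 gives a d³ configuration for Mo³⁺.
Configuration: t2g^3 e_g^0 → 3 unpaired electrons.
μ(spin-only) = √[3(3+2)] = √15 ≈ 3.87 μB.

3.87 μB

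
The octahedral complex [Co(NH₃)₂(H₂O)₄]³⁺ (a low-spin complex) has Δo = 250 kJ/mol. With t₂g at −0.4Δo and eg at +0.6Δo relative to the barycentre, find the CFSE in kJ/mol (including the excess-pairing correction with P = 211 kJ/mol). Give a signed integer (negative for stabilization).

-178

Ligand charges: 2×(+0) from NH₃ and 4×(+0) from H₂O sum to +0; with overall charge +3, Co is +3.
Co³⁺: group 9, so d-count = 9 − 3 = 6.
Electron filling gives t₂g⁶ eg⁰.
The orbital stabilization is -2.4Δo = -2.4 × 250 = -600 kJ/mol.
Pairing penalty: 3 pairs vs 1 in the high-spin reference → 2 extra × P = 422 kJ/mol.
Net CFSE = -600 + 422 = -178 kJ/mol.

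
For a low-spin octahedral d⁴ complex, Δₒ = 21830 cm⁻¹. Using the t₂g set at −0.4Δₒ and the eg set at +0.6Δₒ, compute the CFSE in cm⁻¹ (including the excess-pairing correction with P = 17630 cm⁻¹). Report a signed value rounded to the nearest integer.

-17298

The d⁴ electrons fill as t₂g⁴ eg⁰.
The orbital stabilization is -1.6Δₒ = -1.6 × 21830 = -34928 cm⁻¹.
High-spin d⁴ would be t₂g³ eg¹ with 0 pairs; low-spin has 1, so 1 excess pair costs +1P = +17630 cm⁻¹.
Overall CFSE = -34928 + 17630 = -17298 cm⁻¹.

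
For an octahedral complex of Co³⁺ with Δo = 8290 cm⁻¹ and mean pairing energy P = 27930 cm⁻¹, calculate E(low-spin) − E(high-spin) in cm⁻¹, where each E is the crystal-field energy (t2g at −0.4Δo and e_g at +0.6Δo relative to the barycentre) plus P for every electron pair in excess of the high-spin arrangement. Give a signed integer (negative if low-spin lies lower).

Co sits in group 9; removing 3 electrons leaves Co³⁺ with 9 − 3 = 6 d electrons.
High-spin d⁶ fills as t2g^4 e_g^2 with CFSE 4(−0.4) + 2(+0.6) = -0.4Δo = -3316 cm⁻¹.
Low-spin: t2g^6 e_g^0, orbital CFSE = -2.4Δo = -19896 cm⁻¹; plus 2 excess pairs × P = +55860 cm⁻¹; total 35964 cm⁻¹.
Thus E(LS) − E(HS) = 39280 cm⁻¹.

39280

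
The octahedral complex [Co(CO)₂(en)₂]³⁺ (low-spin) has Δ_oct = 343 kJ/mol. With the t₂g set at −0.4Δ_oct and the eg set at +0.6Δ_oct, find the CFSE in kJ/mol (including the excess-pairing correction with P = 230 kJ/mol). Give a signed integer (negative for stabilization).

-363

Ligand charges: 2×(+0) from CO and 2×(+0) from en sum to +0; with overall charge +3, Co is +3.
Group 9 minus oxidation state +3 gives a d⁶ configuration for Co³⁺.
Electron filling gives t₂g⁶ eg⁰.
Orbital CFSE = 6(-0.4) + 0(0.6) = -2.4Δ_oct = -2.4 × 343 = -823 kJ/mol.
High-spin d⁶ would be t₂g⁴ eg² with 1 pair; low-spin has 3, so 2 excess pairs cost +2P = +460 kJ/mol.
Combining: -823 + 460 = -363 kJ/mol.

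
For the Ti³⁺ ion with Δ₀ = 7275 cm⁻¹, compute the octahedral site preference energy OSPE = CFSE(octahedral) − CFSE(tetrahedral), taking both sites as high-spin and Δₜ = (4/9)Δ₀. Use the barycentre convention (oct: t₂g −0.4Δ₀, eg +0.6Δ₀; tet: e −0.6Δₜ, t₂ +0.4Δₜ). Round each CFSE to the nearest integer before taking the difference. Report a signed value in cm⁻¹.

Ti is in group 4, so Ti³⁺ is d¹ (4 − 3 = 1).
In an octahedral site d¹ (HS) is t₂g¹ eg⁰, giving CFSE(oct) = -0.4Δ₀ = -2910 cm⁻¹.
Tetrahedral: e¹ t₂⁰, CFSE = 1(−0.6) + 0(+0.4) = -0.6Δₜ = -0.6 × (4/9) × 7275 = -1940 cm⁻¹.
OSPE = -2910 − (-1940) = -970 cm⁻¹.

-970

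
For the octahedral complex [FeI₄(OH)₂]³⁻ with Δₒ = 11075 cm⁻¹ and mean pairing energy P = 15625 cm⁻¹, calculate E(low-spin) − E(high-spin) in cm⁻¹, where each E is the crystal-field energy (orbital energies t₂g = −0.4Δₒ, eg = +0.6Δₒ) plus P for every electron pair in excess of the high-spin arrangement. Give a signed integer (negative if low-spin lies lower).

Ligand charges: 4×(-1) from I⁻ and 2×(-1) from OH⁻ sum to -6; with overall charge -3, Fe is +3.
Fe sits in group 8; removing 3 electrons leaves Fe³⁺ with 8 − 3 = 5 d electrons.
In the high-spin limit (t₂g³ eg²) the orbital term is 0.0Δₒ = 0 cm⁻¹, with no excess pairing.
Low-spin t₂g⁵ eg⁰ gives -2.0Δₒ = -22150 cm⁻¹, but forming 2 extra pairs costs 2P = 31250 cm⁻¹, so E(LS) = -22150 + 31250 = 9100 cm⁻¹.
The difference is 9100 − (0) = 9100 cm⁻¹, so high-spin lies lower.

9100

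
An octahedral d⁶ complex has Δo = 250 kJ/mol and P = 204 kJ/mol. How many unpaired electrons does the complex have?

0

Here Δo > P (250 > 204), so the low-spin state is favoured.
That gives t₂g⁶ eg⁰.
Unpaired electrons: 0.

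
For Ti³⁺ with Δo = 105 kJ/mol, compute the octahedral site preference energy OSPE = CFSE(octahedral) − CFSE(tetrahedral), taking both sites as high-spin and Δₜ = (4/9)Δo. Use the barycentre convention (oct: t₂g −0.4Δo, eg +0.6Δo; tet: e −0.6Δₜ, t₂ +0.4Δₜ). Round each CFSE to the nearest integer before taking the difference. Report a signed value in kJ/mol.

-14

Ti³⁺: group 4, so d-count = 4 − 3 = 1.
Octahedral high-spin t₂g¹ eg⁰: CFSE = -0.4 × 105 = -42 kJ/mol.
Tetrahedral: e¹ t₂⁰, CFSE = 1(−0.6) + 0(+0.4) = -0.6Δₜ = -0.6 × (4/9) × 105 = -28 kJ/mol.
OSPE = CFSE(oct) − CFSE(tet) = -42 − (-28) = -14 kJ/mol.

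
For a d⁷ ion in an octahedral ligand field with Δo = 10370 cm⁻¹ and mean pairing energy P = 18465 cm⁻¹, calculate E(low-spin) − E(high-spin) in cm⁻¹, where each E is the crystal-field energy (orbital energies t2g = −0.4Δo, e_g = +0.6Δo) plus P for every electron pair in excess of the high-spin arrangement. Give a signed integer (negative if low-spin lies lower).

In the high-spin limit (t2g^5 e_g^2) the orbital term is -0.8Δo = -8296 cm⁻¹, with no excess pairing.
For low-spin the configuration is t2g^6 e_g^1: orbital energy -1.8 × 10370 = -18666 cm⁻¹, and 1 additional pair relative to high-spin adds 18465 cm⁻¹, giving -201 cm⁻¹.
Thus E(LS) − E(HS) = 8095 cm⁻¹.

8095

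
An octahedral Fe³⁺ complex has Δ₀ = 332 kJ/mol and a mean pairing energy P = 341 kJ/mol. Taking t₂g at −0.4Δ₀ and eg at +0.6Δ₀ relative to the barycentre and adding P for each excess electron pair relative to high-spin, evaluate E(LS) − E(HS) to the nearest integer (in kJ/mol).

18

Group 8 minus oxidation state +3 gives a d⁵ configuration for Fe³⁺.
High-spin: t₂g³ eg², CFSE = 0.0Δ₀ = 0 kJ/mol.
For low-spin the configuration is t₂g⁵ eg⁰: orbital energy -2.0 × 332 = -664 kJ/mol, and 2 additional pairs relative to high-spin add 682 kJ/mol, giving 18 kJ/mol.
The difference is 18 − (0) = 18 kJ/mol, so high-spin lies lower.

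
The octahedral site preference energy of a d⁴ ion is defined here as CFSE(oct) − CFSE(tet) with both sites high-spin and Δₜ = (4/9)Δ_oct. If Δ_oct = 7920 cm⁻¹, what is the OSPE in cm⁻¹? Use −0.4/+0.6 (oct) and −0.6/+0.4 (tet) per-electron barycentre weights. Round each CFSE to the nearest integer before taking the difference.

-3344

Octahedral high-spin t2g^3 e_g^1: CFSE = -0.6 × 7920 = -4752 cm⁻¹.
Tetrahedral e^2 t2^2 gives -0.4Δₜ = -0.4 × (4/9) × 7920 = -1408 cm⁻¹.
OSPE = -4752 − (-1408) = -3344 cm⁻¹.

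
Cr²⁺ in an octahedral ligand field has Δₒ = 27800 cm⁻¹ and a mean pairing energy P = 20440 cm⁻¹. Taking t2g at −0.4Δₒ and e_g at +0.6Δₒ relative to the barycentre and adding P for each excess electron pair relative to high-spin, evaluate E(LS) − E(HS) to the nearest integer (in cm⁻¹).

-7360

Group 6 minus oxidation state +2 gives a d⁴ configuration for Cr²⁺.
High-spin d⁴ fills as t2g^3 e_g^1 with CFSE 3(−0.4) + 1(+0.6) = -0.6Δₒ = -16680 cm⁻¹.
For low-spin the configuration is t2g^4 e_g^0: orbital energy -1.6 × 27800 = -44480 cm⁻¹, and 1 additional pair relative to high-spin adds 20440 cm⁻¹, giving -24040 cm⁻¹.
E(LS) − E(HS) = -24040 − (-16680) = -7360 cm⁻¹.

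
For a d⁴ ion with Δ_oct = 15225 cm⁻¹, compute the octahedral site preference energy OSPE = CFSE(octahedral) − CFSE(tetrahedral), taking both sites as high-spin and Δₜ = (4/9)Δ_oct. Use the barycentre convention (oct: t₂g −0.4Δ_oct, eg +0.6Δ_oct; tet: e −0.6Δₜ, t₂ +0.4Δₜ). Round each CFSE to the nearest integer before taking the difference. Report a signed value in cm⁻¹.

In an octahedral site d⁴ (HS) is t2g^3 e_g^1, giving CFSE(oct) = -0.6Δ_oct = -9135 cm⁻¹.
Tetrahedral: e^2 t2^2, CFSE = 2(−0.6) + 2(+0.4) = -0.4Δₜ = -0.4 × (4/9) × 15225 = -2707 cm⁻¹.
OSPE = -9135 − (-2707) = -6428 cm⁻¹.

-6428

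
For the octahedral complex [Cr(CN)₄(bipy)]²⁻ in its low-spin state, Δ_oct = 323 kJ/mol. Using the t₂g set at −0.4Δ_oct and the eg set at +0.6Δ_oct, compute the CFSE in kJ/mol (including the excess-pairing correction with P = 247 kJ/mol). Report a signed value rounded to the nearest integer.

-270

Ligand charges: 4×(-1) from CN⁻ and 1×(+0) from bipy sum to -4; with overall charge -2, Cr is +2.
Cr sits in group 6; removing 2 electrons leaves Cr²⁺ with 6 − 2 = 4 d electrons.
Electron filling gives t₂g⁴ eg⁰.
CFSE(orbital) = 4×(-0.4Δ_oct) + 0×(0.6Δ_oct) = -1.6Δ_oct; with Δ_oct = 323 kJ/mol that is -517 kJ/mol.
Pairing penalty: 1 pair vs 0 in the high-spin reference → 1 extra × P = 247 kJ/mol.
Overall CFSE = -517 + 247 = -270 kJ/mol.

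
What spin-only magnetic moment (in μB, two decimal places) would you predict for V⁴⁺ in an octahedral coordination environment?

Group 5 minus oxidation state +4 gives a d¹ configuration for V⁴⁺.
Configuration: t2g^1 e_g^0 → 1 unpaired electron.
μ(spin-only) = √[1(1+2)] = √3 ≈ 1.73 μB.

1.73 μB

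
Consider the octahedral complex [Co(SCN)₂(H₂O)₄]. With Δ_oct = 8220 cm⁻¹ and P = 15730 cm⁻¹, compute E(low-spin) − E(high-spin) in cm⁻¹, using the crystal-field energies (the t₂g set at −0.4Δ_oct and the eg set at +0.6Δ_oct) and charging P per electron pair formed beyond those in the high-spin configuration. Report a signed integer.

7510

Ligand charges: 2×(-1) from SCN⁻ and 4×(+0) from H₂O sum to -2; with overall charge +0, Co is +2.
Co is in group 9, so Co²⁺ is d⁷ (9 − 2 = 7).
High-spin: t₂g⁵ eg², CFSE = -0.8Δ_oct = -6576 cm⁻¹.
Low-spin: t₂g⁶ eg¹, orbital CFSE = -1.8Δ_oct = -14796 cm⁻¹; plus 1 excess pair × P = +15730 cm⁻¹; total 934 cm⁻¹.
The difference is 934 − (-6576) = 7510 cm⁻¹, so high-spin lies lower.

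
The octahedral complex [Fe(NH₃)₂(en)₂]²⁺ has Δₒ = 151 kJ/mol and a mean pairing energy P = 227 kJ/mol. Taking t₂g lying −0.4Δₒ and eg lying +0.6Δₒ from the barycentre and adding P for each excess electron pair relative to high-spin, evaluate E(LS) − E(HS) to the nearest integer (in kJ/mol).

Ligand charges: 2×(+0) from NH₃ and 2×(+0) from en sum to +0; with overall charge +2, Fe is +2.
Fe²⁺: group 8, so d-count = 8 − 2 = 6.
In the high-spin limit (t₂g⁴ eg²) the orbital term is -0.4Δₒ = -60 kJ/mol, with no excess pairing.
For low-spin the configuration is t₂g⁶ eg⁰: orbital energy -2.4 × 151 = -362 kJ/mol, and 2 additional pairs relative to high-spin add 454 kJ/mol, giving 92 kJ/mol.
The difference is 92 − (-60) = 152 kJ/mol, so high-spin lies lower.

152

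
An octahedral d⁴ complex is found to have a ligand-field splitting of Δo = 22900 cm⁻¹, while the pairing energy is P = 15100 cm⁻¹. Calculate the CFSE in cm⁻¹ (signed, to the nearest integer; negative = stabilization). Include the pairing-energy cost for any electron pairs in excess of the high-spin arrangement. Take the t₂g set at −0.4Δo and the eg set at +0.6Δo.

-21540

Here Δo > P (22900 > 15100), so the low-spin state is favoured.
That gives t₂g⁴ eg⁰.
Orbital CFSE = -1.6Δo = -1.6 × 22900 = -36640 cm⁻¹.
Excess pairs vs high-spin: 1 − 0 = 1; pairing cost = +15100 cm⁻¹.
Net CFSE = -36640 + 15100 = -21540 cm⁻¹.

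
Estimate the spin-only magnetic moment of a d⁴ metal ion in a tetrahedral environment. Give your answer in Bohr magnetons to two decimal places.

Tetrahedral splitting is small, so the complex is high-spin.
Configuration: e² t₂² → 4 unpaired electrons.
μ(spin-only) = √[4(4+2)] = √24 ≈ 4.90 Bohr magnetons.

4.90 Bohr magnetons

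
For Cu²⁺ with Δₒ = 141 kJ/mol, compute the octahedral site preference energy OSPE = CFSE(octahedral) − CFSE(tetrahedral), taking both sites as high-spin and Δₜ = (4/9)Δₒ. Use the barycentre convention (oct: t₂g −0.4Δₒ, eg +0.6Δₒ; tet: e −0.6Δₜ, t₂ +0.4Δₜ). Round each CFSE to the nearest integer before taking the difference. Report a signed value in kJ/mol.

Cu sits in group 11; removing 2 electrons leaves Cu²⁺ with 11 − 2 = 9 d electrons.
Octahedral high-spin t₂g⁶ eg³: CFSE = -0.6 × 141 = -85 kJ/mol.
Tetrahedral e⁴ t₂⁵ gives -0.4Δₜ = -0.4 × (4/9) × 141 = -25 kJ/mol.
OSPE = -85 − (-25) = -60 kJ/mol.

-60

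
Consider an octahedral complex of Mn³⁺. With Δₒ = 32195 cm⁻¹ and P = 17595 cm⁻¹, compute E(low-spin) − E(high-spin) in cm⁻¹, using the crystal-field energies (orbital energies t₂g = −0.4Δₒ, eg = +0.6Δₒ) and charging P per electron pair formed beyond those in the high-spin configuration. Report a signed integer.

-14600

Mn³⁺: group 7, so d-count = 7 − 3 = 4.
High-spin d⁴ fills as t₂g³ eg¹ with CFSE 3(−0.4) + 1(+0.6) = -0.6Δₒ = -19317 cm⁻¹.
Low-spin: t₂g⁴ eg⁰, orbital CFSE = -1.6Δₒ = -51512 cm⁻¹; plus 1 excess pair × P = +17595 cm⁻¹; total -33917 cm⁻¹.
E(LS) − E(HS) = -33917 − (-19317) = -14600 cm⁻¹.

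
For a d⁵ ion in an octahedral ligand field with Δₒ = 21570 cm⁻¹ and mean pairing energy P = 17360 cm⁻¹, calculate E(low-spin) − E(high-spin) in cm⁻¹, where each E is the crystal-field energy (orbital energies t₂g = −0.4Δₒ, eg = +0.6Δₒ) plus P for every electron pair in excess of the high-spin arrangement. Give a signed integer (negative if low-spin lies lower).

High-spin d⁵ fills as t₂g³ eg² with CFSE 3(−0.4) + 2(+0.6) = 0.0Δₒ = 0 cm⁻¹.
Low-spin t₂g⁵ eg⁰ gives -2.0Δₒ = -43140 cm⁻¹, but forming 2 extra pairs costs 2P = 34720 cm⁻¹, so E(LS) = -43140 + 34720 = -8420 cm⁻¹.
The difference is -8420 − (0) = -8420 cm⁻¹, so low-spin lies lower.

-8420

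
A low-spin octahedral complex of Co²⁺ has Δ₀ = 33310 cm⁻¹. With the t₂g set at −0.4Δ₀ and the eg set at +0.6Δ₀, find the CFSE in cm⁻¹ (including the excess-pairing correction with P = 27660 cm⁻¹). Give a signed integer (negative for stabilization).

Co²⁺: group 9, so d-count = 9 − 2 = 7.
Electron filling gives t₂g⁶ eg¹.
CFSE(orbital) = 6×(-0.4Δ₀) + 1×(0.6Δ₀) = -1.8Δ₀; with Δ₀ = 33310 cm⁻¹ that is -59958 cm⁻¹.
High-spin d⁷ would be t₂g⁵ eg² with 2 pairs; low-spin has 3, so 1 excess pair costs +1P = +27660 cm⁻¹.
Combining: -59958 + 27660 = -32298 cm⁻¹.

-32298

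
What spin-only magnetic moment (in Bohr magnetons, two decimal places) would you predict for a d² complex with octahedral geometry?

2.83 Bohr magnetons

Configuration: t₂g² eg⁰ → 2 unpaired electrons.
μ(spin-only) = √[2(2+2)] = √8 ≈ 2.83 Bohr magnetons.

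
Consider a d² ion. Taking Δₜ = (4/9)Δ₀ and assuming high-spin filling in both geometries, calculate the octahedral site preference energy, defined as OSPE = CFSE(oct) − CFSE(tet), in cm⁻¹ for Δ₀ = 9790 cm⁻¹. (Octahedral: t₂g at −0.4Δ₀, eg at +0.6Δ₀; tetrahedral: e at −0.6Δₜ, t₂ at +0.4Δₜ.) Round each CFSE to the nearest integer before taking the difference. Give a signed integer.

-2611

In an octahedral site d² (HS) is t₂g² eg⁰, giving CFSE(oct) = -0.8Δ₀ = -7832 cm⁻¹.
Tetrahedral e² t₂⁰ gives -1.2Δₜ = -1.2 × (4/9) × 9790 = -5221 cm⁻¹.
Subtracting, OSPE = -7832 − (-5221) = -2611 cm⁻¹.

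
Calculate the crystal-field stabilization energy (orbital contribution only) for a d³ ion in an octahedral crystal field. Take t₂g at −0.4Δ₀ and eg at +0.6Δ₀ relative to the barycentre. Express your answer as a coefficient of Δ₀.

Configuration: t₂g³ eg⁰.
CFSE = 3(-0.4Δ₀) + 0(0.6Δ₀) = -1.2Δ₀ + 0.0Δ₀ = -1.2Δ₀.

-1.2 Δ₀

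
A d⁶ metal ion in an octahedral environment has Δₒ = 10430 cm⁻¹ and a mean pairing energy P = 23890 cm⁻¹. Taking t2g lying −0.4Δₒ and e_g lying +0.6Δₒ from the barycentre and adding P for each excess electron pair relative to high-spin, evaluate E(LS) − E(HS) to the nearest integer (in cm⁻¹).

In the high-spin limit (t2g^4 e_g^2) the orbital term is -0.4Δₒ = -4172 cm⁻¹, with no excess pairing.
Low-spin t2g^6 e_g^0 gives -2.4Δₒ = -25032 cm⁻¹, but forming 2 extra pairs costs 2P = 47780 cm⁻¹, so E(LS) = -25032 + 47780 = 22748 cm⁻¹.
E(LS) − E(HS) = 22748 − (-4172) = 26920 cm⁻¹.

26920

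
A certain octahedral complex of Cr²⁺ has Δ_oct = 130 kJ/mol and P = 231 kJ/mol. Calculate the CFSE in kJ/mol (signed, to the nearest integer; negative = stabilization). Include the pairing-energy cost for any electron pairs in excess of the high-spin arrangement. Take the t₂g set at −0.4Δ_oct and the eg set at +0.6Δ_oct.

Cr sits in group 6; removing 2 electrons leaves Cr²⁺ with 6 − 2 = 4 d electrons.
Since Δ_oct = 130 kJ/mol < P = 231 kJ/mol, the complex adopts the high-spin configuration.
Filling d⁴ accordingly: t₂g³ eg¹.
Orbital CFSE = -0.6Δ_oct = -0.6 × 130 = -78 kJ/mol.
High-spin has no excess pairs, so no pairing correction applies.

-78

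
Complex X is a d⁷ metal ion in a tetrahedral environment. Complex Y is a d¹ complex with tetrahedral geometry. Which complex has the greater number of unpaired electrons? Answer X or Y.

X

X: Tetrahedral splitting is small, so the complex is high-spin; e⁴ t₂³ → 3 unpaired.
Y: Tetrahedral fields are weak (Δₜ ≈ 4/9 Δₒ), so electrons fill high-spin; e¹ t₂⁰ → 1 unpaired.
So X has more unpaired electrons.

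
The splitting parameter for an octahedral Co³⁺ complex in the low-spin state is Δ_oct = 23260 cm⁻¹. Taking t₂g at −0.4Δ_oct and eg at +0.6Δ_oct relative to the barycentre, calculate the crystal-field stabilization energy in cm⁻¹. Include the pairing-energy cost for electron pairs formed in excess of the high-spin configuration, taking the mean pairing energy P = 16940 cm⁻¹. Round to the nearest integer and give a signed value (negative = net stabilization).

Co sits in group 9; removing 3 electrons leaves Co³⁺ with 9 − 3 = 6 d electrons.
Electron filling gives t₂g⁶ eg⁰.
CFSE(orbital) = 6×(-0.4Δ_oct) + 0×(0.6Δ_oct) = -2.4Δ_oct; with Δ_oct = 23260 cm⁻¹ that is -55824 cm⁻¹.
High-spin d⁶ would be t₂g⁴ eg² with 1 pair; low-spin has 3, so 2 excess pairs cost +2P = +33880 cm⁻¹.
Combining: -55824 + 33880 = -21944 cm⁻¹.

-21944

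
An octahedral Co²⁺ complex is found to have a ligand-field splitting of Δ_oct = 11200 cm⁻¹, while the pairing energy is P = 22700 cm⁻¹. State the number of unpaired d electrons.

Co is in group 9, so Co²⁺ is d⁷ (9 − 2 = 7).
Here Δ_oct < P (11200 < 22700), so the high-spin state is favoured.
That gives t2g^5 e_g^2.
Unpaired electrons: 3.

3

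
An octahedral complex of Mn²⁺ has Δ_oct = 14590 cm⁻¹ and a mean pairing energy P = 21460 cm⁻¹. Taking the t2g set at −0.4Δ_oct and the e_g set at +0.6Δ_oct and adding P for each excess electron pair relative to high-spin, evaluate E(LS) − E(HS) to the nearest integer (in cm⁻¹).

13740

Mn sits in group 7; removing 2 electrons leaves Mn²⁺ with 7 − 2 = 5 d electrons.
High-spin: t2g^3 e_g^2, CFSE = 0.0Δ_oct = 0 cm⁻¹.
Low-spin: t2g^5 e_g^0, orbital CFSE = -2.0Δ_oct = -29180 cm⁻¹; plus 2 excess pairs × P = +42920 cm⁻¹; total 13740 cm⁻¹.
E(LS) − E(HS) = 13740 − (0) = 13740 cm⁻¹.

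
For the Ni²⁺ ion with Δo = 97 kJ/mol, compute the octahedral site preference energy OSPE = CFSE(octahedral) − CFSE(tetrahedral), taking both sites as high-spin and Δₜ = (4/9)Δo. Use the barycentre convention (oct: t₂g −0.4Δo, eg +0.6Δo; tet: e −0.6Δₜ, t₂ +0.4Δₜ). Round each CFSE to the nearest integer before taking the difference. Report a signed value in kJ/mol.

-82

Ni sits in group 10; removing 2 electrons leaves Ni²⁺ with 10 − 2 = 8 d electrons.
Octahedral high-spin t2g^6 e_g^2: CFSE = -1.2 × 97 = -116 kJ/mol.
In a tetrahedral site the filling is e^4 t2^4: CFSE(tet) = -0.8Δₜ = -0.8 × (4/9)(97) = -34 kJ/mol.
Subtracting, OSPE = -116 − (-34) = -82 kJ/mol.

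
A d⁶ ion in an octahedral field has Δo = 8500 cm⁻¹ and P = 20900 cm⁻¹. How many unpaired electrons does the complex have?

4

Since Δo = 8500 cm⁻¹ < P = 20900 cm⁻¹, the complex adopts the high-spin configuration.
Configuration: t₂g⁴ eg².
Unpaired electrons: 4.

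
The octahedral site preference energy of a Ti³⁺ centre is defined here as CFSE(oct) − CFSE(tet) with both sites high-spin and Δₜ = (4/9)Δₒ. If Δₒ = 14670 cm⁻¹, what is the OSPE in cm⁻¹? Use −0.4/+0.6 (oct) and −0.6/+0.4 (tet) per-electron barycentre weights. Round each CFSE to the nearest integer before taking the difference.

-1956

Group 4 minus oxidation state +3 gives a d¹ configuration for Ti³⁺.
Octahedral high-spin t2g^1 e_g^0: CFSE = -0.4 × 14670 = -5868 cm⁻¹.
Tetrahedral e^1 t2^0 gives -0.6Δₜ = -0.6 × (4/9) × 14670 = -3912 cm⁻¹.
OSPE = CFSE(oct) − CFSE(tet) = -5868 − (-3912) = -1956 cm⁻¹.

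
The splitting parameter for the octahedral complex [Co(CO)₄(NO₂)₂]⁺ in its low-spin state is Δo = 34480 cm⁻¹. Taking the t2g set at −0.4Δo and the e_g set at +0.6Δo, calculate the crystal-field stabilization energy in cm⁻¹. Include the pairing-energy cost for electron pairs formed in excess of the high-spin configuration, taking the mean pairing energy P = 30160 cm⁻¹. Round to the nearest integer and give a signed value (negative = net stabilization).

Ligand charges: 4×(+0) from CO and 2×(-1) from NO₂⁻ sum to -2; with overall charge +1, Co is +3.
Co is in group 9, so Co³⁺ is d⁶ (9 − 3 = 6).
The d⁶ electrons fill as t2g^6 e_g^0.
Orbital CFSE = 6(-0.4) + 0(0.6) = -2.4Δo = -2.4 × 34480 = -82752 cm⁻¹.
Relative to high-spin t2g^4 e_g^2 (1 paired), the low-spin configuration has 2 additional pairs, contributing +2 × 30160 = +60320 cm⁻¹.
Combining: -82752 + 60320 = -22432 cm⁻¹.

-22432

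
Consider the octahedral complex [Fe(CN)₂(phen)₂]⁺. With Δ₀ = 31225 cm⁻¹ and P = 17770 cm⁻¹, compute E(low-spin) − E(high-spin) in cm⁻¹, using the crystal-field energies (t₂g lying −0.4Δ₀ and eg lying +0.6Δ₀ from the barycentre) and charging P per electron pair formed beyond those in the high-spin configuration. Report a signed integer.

Ligand charges: 2×(-1) from CN⁻ and 2×(+0) from phen sum to -2; with overall charge +1, Fe is +3.
Fe³⁺: group 8, so d-count = 8 − 3 = 5.
High-spin: t₂g³ eg², CFSE = 0.0Δ₀ = 0 cm⁻¹.
Low-spin: t₂g⁵ eg⁰, orbital CFSE = -2.0Δ₀ = -62450 cm⁻¹; plus 2 excess pairs × P = +35540 cm⁻¹; total -26910 cm⁻¹.
Thus E(LS) − E(HS) = -26910 cm⁻¹.

-26910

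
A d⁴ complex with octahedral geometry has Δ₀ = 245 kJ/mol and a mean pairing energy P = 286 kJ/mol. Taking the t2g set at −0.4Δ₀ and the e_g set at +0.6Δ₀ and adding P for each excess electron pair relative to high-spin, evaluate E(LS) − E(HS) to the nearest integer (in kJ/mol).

High-spin: t2g^3 e_g^1, CFSE = -0.6Δ₀ = -147 kJ/mol.
Low-spin: t2g^4 e_g^0, orbital CFSE = -1.6Δ₀ = -392 kJ/mol; plus 1 excess pair × P = +286 kJ/mol; total -106 kJ/mol.
E(LS) − E(HS) = -106 − (-147) = 41 kJ/mol.

41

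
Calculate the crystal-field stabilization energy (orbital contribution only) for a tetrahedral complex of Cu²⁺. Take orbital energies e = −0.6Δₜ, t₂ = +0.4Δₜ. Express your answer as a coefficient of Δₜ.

-0.4 Δₜ

Cu sits in group 11; removing 2 electrons leaves Cu²⁺ with 11 − 2 = 9 d electrons.
With tetrahedral geometry the complex is necessarily high-spin.
Configuration: e⁴ t₂⁵.
CFSE = 4(-0.6Δₜ) + 5(0.4Δₜ) = -2.4Δₜ + 2.0Δₜ = -0.4Δₜ.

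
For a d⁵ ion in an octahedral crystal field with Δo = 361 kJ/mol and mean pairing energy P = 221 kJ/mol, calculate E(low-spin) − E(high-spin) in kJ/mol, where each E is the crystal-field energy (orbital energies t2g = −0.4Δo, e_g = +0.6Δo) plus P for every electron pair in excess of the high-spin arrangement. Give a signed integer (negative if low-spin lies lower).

-280

High-spin: t2g^3 e_g^2, CFSE = 0.0Δo = 0 kJ/mol.
Low-spin: t2g^5 e_g^0, orbital CFSE = -2.0Δo = -722 kJ/mol; plus 2 excess pairs × P = +442 kJ/mol; total -280 kJ/mol.
E(LS) − E(HS) = -280 − (0) = -280 kJ/mol.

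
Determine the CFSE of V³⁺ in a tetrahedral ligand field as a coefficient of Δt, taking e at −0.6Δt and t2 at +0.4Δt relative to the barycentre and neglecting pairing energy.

V is in group 5, so V³⁺ is d² (5 − 3 = 2).
Tetrahedral splitting is small, so the complex is high-spin.
Configuration: e^2 t2^0.
CFSE = 2(-0.6Δt) + 0(0.4Δt) = -1.2Δt + 0.0Δt = -1.2Δt.

-1.2 Δt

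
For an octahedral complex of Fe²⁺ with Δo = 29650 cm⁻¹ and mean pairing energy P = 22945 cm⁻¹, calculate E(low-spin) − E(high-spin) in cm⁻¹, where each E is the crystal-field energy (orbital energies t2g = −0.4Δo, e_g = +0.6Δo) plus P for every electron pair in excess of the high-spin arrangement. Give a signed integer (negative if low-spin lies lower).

-13410

Fe is in group 8, so Fe²⁺ is d⁶ (8 − 2 = 6).
High-spin: t2g^4 e_g^2, CFSE = -0.4Δo = -11860 cm⁻¹.
Low-spin t2g^6 e_g^0 gives -2.4Δo = -71160 cm⁻¹, but forming 2 extra pairs costs 2P = 45890 cm⁻¹, so E(LS) = -71160 + 45890 = -25270 cm⁻¹.
E(LS) − E(HS) = -25270 − (-11860) = -13410 cm⁻¹.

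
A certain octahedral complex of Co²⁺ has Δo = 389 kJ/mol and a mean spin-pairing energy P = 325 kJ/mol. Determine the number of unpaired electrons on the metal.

Group 9 minus oxidation state +2 gives a d⁷ configuration for Co²⁺.
Since Δo = 389 kJ/mol > P = 325 kJ/mol, the complex adopts the low-spin configuration.
Filling d⁷ accordingly: t₂g⁶ eg¹.
Unpaired electrons: 1.

1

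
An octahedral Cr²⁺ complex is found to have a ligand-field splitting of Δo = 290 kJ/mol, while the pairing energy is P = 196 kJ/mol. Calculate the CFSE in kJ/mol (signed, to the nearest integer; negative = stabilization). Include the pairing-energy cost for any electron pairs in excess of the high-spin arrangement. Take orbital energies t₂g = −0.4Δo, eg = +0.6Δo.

-268

Cr is in group 6, so Cr²⁺ is d⁴ (6 − 2 = 4).
Here Δo > P (290 > 196), so the low-spin state is favoured.
Configuration: t₂g⁴ eg⁰.
Orbital CFSE = -1.6Δo = -1.6 × 290 = -464 kJ/mol.
Excess pairs vs high-spin: 1 − 0 = 1; pairing cost = +196 kJ/mol.
Net CFSE = -464 + 196 = -268 kJ/mol.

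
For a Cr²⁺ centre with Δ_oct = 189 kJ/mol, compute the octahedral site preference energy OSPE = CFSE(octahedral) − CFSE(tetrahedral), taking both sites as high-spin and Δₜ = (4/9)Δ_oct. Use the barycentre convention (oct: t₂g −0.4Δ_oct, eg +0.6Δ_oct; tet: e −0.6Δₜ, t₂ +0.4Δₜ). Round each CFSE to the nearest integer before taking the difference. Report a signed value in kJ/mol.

Group 6 minus oxidation state +2 gives a d⁴ configuration for Cr²⁺.
In an octahedral site d⁴ (HS) is t₂g³ eg¹, giving CFSE(oct) = -0.6Δ_oct = -113 kJ/mol.
Tetrahedral e² t₂² gives -0.4Δₜ = -0.4 × (4/9) × 189 = -34 kJ/mol.
OSPE = -113 − (-34) = -79 kJ/mol.

-79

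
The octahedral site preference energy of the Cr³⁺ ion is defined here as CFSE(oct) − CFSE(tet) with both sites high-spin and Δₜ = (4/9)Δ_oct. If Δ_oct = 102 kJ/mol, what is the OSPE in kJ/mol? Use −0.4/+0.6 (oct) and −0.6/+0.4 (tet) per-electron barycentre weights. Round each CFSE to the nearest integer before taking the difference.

-86

Cr sits in group 6; removing 3 electrons leaves Cr³⁺ with 6 − 3 = 3 d electrons.
In an octahedral site d³ (HS) is t₂g³ eg⁰, giving CFSE(oct) = -1.2Δ_oct = -122 kJ/mol.
Tetrahedral e² t₂¹ gives -0.8Δₜ = -0.8 × (4/9) × 102 = -36 kJ/mol.
OSPE = -122 − (-36) = -86 kJ/mol.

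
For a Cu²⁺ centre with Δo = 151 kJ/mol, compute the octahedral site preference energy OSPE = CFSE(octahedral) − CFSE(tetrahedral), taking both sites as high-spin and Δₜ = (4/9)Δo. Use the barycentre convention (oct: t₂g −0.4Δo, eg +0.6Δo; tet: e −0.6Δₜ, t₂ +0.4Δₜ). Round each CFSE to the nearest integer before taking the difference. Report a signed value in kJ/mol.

Cu sits in group 11; removing 2 electrons leaves Cu²⁺ with 11 − 2 = 9 d electrons.
Octahedral high-spin t₂g⁶ eg³: CFSE = -0.6 × 151 = -91 kJ/mol.
In a tetrahedral site the filling is e⁴ t₂⁵: CFSE(tet) = -0.4Δₜ = -0.4 × (4/9)(151) = -27 kJ/mol.
OSPE = -91 − (-27) = -64 kJ/mol.

-64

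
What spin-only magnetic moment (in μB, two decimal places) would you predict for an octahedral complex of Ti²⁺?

Ti is in group 4, so Ti²⁺ is d² (4 − 2 = 2).
Configuration: t2g^2 e_g^0 → 2 unpaired electrons.
μ(spin-only) = √[2(2+2)] = √8 ≈ 2.83 μB.

2.83 μB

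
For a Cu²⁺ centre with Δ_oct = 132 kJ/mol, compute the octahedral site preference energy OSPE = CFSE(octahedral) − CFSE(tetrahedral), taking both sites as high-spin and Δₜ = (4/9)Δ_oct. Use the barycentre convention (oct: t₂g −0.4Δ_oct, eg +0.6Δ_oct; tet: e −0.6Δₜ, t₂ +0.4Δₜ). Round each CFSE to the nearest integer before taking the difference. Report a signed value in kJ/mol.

-56

Cu sits in group 11; removing 2 electrons leaves Cu²⁺ with 11 − 2 = 9 d electrons.
Octahedral high-spin t₂g⁶ eg³: CFSE = -0.6 × 132 = -79 kJ/mol.
In a tetrahedral site the filling is e⁴ t₂⁵: CFSE(tet) = -0.4Δₜ = -0.4 × (4/9)(132) = -23 kJ/mol.
OSPE = -79 − (-23) = -56 kJ/mol.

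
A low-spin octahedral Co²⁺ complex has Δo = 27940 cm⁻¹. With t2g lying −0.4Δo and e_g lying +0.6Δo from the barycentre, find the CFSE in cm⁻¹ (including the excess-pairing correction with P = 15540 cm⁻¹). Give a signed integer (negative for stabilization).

-34752

Co is in group 9, so Co²⁺ is d⁷ (9 − 2 = 7).
Electron filling gives t2g^6 e_g^1.
Orbital CFSE = 6(-0.4) + 1(0.6) = -1.8Δo = -1.8 × 27940 = -50292 cm⁻¹.
Relative to high-spin t2g^5 e_g^2 (2 paired), the low-spin configuration has 1 additional pair, contributing +1 × 15540 = +15540 cm⁻¹.
Net CFSE = -50292 + 15540 = -34752 cm⁻¹.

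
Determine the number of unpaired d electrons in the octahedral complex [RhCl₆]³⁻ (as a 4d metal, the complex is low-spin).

0

Each Cl⁻ contributes -1; 6 × (-1) = -6. With overall charge -3, Rh is in the +3 oxidation state.
Rh³⁺: group 9, so d-count = 9 − 3 = 6.
Configuration: t2g^6 e_g^0, giving 0 unpaired electrons.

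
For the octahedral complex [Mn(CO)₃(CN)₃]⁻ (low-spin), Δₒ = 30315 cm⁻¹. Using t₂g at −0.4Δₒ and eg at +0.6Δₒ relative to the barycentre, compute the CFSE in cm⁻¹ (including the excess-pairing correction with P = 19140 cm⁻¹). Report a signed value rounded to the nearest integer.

-22350

Ligand charges: 3×(+0) from CO and 3×(-1) from CN⁻ sum to -3; with overall charge -1, Mn is +2.
Mn sits in group 7; removing 2 electrons leaves Mn²⁺ with 7 − 2 = 5 d electrons.
Configuration: t₂g⁵ eg⁰.
CFSE(orbital) = 5×(-0.4Δₒ) + 0×(0.6Δₒ) = -2.0Δₒ; with Δₒ = 30315 cm⁻¹ that is -60630 cm⁻¹.
High-spin d⁵ would be t₂g³ eg² with 0 pairs; low-spin has 2, so 2 excess pairs cost +2P = +38280 cm⁻¹.
Overall CFSE = -60630 + 38280 = -22350 cm⁻¹.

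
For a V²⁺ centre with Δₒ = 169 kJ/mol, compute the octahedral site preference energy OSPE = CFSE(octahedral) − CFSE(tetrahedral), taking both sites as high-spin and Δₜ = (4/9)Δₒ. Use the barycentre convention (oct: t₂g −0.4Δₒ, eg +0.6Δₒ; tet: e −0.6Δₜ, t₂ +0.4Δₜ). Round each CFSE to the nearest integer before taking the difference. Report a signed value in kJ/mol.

Group 5 minus oxidation state +2 gives a d³ configuration for V²⁺.
Octahedral high-spin t₂g³ eg⁰: CFSE = -1.2 × 169 = -203 kJ/mol.
In a tetrahedral site the filling is e² t₂¹: CFSE(tet) = -0.8Δₜ = -0.8 × (4/9)(169) = -60 kJ/mol.
OSPE = -203 − (-60) = -143 kJ/mol.

-143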